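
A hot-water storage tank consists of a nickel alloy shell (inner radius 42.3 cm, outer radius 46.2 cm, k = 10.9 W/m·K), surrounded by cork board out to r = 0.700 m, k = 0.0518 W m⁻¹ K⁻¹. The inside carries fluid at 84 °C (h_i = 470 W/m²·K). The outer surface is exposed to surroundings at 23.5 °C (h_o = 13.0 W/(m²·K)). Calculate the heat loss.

Q = 52.8 W

Series thermal resistances, inner to outer:
  R_conv,in = 1/(4πr²h) = 1/(4π·0.423²·470) = 9.463×10^-4 K/W
  R_nickel alloy = (1/0.423 − 1/0.462)/(4πk) = 0.1996/(4π·10.9) = 0.001457 K/W
  R_cork board = (1/0.462 − 1/0.700)/(4πk) = 0.7359/(4π·0.0518) = 1.131 K/W
  R_conv,out = 1/(4πr²h) = 1/(4π·0.700²·13.0) = 0.01249 K/W
ΣR = 9.463×10^-4 + 0.001457 + 1.131 + 0.01249 = 1.146 K/W
Q = ΔT/ΣR = (84 °C − 23.5 °C)/1.146 = 52.8 W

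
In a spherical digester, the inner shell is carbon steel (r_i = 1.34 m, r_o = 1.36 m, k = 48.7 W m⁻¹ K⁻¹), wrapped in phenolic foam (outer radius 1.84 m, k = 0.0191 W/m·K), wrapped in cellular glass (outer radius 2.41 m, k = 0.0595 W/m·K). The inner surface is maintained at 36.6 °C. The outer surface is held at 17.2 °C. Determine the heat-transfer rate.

Q = 20.0 W

Treat each layer as a resistance in series:
  R_carbon steel = (1/1.34 − 1/1.36)/(4πk) = 0.01097/(4π·48.7) = 1.793×10^-5 K/W
  R_phenolic foam = (1/1.36 − 1/1.84)/(4πk) = 0.1918/(4π·0.0191) = 0.7992 K/W
  R_cellular glass = (1/1.84 − 1/2.41)/(4πk) = 0.1285/(4π·0.0595) = 0.1719 K/W
ΣR = 1.793×10^-5 + 0.7992 + 0.1719 = 0.9711 K/W
Q = ΔT/ΣR = (36.6 °C − 17.2 °C)/0.9711 = 20.0 W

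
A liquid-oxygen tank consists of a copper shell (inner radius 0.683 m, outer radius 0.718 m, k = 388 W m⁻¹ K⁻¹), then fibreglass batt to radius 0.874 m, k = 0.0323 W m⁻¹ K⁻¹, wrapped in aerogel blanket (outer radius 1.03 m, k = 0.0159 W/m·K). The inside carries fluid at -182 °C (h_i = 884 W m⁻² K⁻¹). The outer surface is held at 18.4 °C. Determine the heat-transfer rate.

Treat each layer as a resistance in series:
  R_conv,in = 1/(4πr²h) = 1/(4π·0.683²·884) = 1.930×10^-4 K/W
  R_copper = (1/0.683 − 1/0.718)/(4πk) = 0.07137/(4π·388) = 1.464×10^-5 K/W
  R_fibreglass batt = (1/0.718 − 1/0.874)/(4πk) = 0.2486/(4π·0.0323) = 0.6125 K/W
  R_aerogel blanket = (1/0.874 − 1/1.03)/(4πk) = 0.1733/(4π·0.0159) = 0.8673 K/W
ΣR = 1.930×10^-4 + 1.464×10^-5 + 0.6125 + 0.8673 = 1.480 K/W
Q = ΔT/ΣR = (-182 °C − 18.4 °C)/1.480 = -135 W
(Negative Q ⇒ heat flows inward; heat gain = 135 W.)

Q = 135 W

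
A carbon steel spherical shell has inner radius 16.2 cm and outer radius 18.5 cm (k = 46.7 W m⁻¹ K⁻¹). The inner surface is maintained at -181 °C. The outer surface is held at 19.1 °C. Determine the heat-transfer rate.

Q = 153 kW

Q = 4πk·ΔT/(1/r₁ − 1/r₂) = 4π × 46.7 × 200.1 / (1/0.162 − 1/0.185) = 1.53×10^5 W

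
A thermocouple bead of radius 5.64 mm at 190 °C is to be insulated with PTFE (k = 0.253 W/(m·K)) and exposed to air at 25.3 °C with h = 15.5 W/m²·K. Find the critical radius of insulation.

For a sphere, r_cr = 2k_ins/h = 2·0.253/15.5 = 0.0326 m = 3.26 cm

r_cr = 3.26 cm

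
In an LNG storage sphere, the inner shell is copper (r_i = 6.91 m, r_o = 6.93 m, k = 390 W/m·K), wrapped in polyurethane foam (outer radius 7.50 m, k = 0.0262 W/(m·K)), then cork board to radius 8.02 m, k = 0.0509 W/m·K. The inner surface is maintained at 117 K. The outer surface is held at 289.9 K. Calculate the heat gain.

Q = 3.69 kW

Resistance network (inner→outer):
  R_copper = (1/6.91 − 1/6.93)/(4πk) = 4.177×10^-4/(4π·390) = 8.522×10^-8 K/W
  R_polyurethane foam = (1/6.93 − 1/7.50)/(4πk) = 0.01097/(4π·0.0262) = 0.03331 K/W
  R_cork board = (1/7.50 − 1/8.02)/(4πk) = 0.008645/(4π·0.0509) = 0.01352 K/W
ΣR = 8.522×10^-8 + 0.03331 + 0.01352 = 0.04683 K/W
Q = ΔT/ΣR = (117 K − 289.9 K)/0.04683 = -3690 W
(Negative Q ⇒ heat flows inward; heat gain = 3690 W.)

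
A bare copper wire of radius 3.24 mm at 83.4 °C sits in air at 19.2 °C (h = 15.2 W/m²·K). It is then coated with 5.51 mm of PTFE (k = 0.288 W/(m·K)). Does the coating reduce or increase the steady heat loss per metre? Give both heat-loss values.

Critical radius for a cylinder: r_cr = k/h = 0.0189 m = 1.89 cm.
Outer radius after coating: r₂ = 0.00324 + 0.00551 = 0.00875 m.
Since r₁ < r_cr and r₂ ≤ r_cr, the coating moves toward the maximum at r_cr — heat loss rises.
Bare: R = 1/(2πr₁h) = 3.232 m·K/W; Q = 64.2/3.232 = 19.9 W/m.
Coated: R = R_cond + R_conv = 1.746 m·K/W; Q = 64.2/1.746 = 36.8 W/m.

increases: 19.9 → 36.8 W/m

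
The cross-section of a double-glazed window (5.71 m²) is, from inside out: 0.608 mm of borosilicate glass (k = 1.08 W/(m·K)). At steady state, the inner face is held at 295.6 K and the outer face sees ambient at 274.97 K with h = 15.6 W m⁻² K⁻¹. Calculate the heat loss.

Q = 1820 W

Treat each layer as a resistance in series:
  R_borosilicate glass = L/(kA) = 6.08×10^-4/(1.08·5.71) = 9.859×10^-5 K/W
  R_conv,out = 1/(hA) = 1/(15.6·5.71) = 0.01123 K/W
ΣR = 9.859×10^-5 + 0.01123 = 0.01133 K/W
Q = ΔT/ΣR = (295.6 K − 274.97 K)/0.01133 = 1820 W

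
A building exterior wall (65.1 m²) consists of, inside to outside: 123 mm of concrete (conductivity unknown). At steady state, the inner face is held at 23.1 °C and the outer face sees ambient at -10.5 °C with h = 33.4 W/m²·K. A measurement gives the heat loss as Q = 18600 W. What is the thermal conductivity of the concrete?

ΣR = ΔT/Q = |23.1 − -10.5|/18600 = 0.001806 K/W
Known resistances:
  R_conv,out = 1/(hA) = 1/(33.4·65.1) = 4.599×10^-4 K/W
R_concrete = ΣR − ΣR_known = 0.001806 − 4.599×10^-4 = 0.001346 K/W
L/(kA) = 0.001346 ⇒ k = 0.123/(0.001346·65.1) = 1.40 W/m·K

k = 1.40 W/m·K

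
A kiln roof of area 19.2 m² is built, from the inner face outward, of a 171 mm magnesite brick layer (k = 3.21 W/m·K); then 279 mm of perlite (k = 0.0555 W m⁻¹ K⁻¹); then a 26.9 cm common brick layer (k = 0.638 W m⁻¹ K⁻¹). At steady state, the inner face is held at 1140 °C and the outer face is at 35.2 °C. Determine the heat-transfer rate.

Q = 3860 W

Resistance network (inner→outer):
  R_magnesite brick = L/(kA) = 0.171/(3.21·19.2) = 0.002775 K/W
  R_perlite = L/(kA) = 0.279/(0.0555·19.2) = 0.2618 K/W
  R_common brick = L/(kA) = 0.269/(0.638·19.2) = 0.02196 K/W
ΣR = 0.002775 + 0.2618 + 0.02196 = 0.2865 K/W
Q = ΔT/ΣR = (1140 °C − 35.2 °C)/0.2865 = 3860 W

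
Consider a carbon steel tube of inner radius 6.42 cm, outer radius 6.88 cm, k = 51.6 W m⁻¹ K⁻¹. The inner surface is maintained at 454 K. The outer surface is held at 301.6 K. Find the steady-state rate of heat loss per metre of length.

Q' = 7.14×10^5 W/m

Q' = 2πk·ΔT/ln(r₂/r₁) = 2π × 51.6 × 152.4 / ln(0.0688/0.0642) = 7.14×10^5 W/m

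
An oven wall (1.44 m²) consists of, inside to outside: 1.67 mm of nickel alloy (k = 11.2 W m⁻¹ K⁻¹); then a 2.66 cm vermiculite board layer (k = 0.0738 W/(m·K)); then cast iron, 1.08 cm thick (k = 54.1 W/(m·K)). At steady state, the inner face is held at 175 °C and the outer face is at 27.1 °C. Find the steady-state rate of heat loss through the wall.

Series thermal resistances, inner to outer:
  R_nickel alloy = L/(kA) = 0.00167/(11.2·1.44) = 1.035×10^-4 K/W
  R_vermiculite board = L/(kA) = 0.0266/(0.0738·1.44) = 0.2503 K/W
  R_cast iron = L/(kA) = 0.0108/(54.1·1.44) = 1.386×10^-4 K/W
ΣR = 1.035×10^-4 + 0.2503 + 1.386×10^-4 = 0.2505 K/W
Q = ΔT/ΣR = (175 °C − 27.1 °C)/0.2505 = 590 W

Q = 590 W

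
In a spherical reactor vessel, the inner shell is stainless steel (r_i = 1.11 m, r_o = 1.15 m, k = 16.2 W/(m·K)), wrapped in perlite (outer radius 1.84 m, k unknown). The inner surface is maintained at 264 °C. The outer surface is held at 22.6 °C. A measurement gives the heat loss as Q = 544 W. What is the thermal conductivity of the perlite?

ΣR = ΔT/Q = |264 − 22.6|/544 = 0.4438 K/W
Known resistances:
  R_stainless steel = (1/1.11 − 1/1.15)/(4πk) = 0.03134/(4π·16.2) = 1.539×10^-4 K/W
R_perlite = ΣR − ΣR_known = 0.4438 − 1.539×10^-4 = 0.4436 K/W
(1/r₁−1/r₂)/(4πk) = 0.4436 ⇒ k = 0.3261/(4π·0.4436) = 0.0585 W/m·K

k = 0.0585 W/m·K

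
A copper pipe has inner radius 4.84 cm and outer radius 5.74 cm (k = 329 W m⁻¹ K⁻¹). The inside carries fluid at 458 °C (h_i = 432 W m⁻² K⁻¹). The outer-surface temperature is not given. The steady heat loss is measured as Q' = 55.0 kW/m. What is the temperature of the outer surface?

Sum the resistances:
  R'_conv,in = 1/(2πr h) = 1/(2π·0.0484·432) = 0.007612 m·K/W
  R'_copper = ln(0.0574/0.0484)/(2πk) = 0.1705/(2π·329) = 8.250×10^-5 m·K/W
ΣR = 0.007694 m·K/W
ΔT = Q'·ΣR = 55000 × 0.007694 = 423.2 K
Heat flows outward, so T_out = T_in − ΔT = 458 − 423.2 = 34.8 °C

T_out = 34.8 °C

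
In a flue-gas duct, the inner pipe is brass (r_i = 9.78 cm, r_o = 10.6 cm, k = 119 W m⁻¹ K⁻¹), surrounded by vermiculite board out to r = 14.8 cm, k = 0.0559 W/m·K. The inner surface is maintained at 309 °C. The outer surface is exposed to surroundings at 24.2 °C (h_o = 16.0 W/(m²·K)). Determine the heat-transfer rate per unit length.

Treat each layer as a resistance in series:
  R'_brass = ln(0.106/0.0978)/(2πk) = 0.08051/(2π·119) = 1.077×10^-4 m·K/W
  R'_vermiculite board = ln(0.148/0.106)/(2πk) = 0.3338/(2π·0.0559) = 0.9503 m·K/W
  R'_conv,out = 1/(2πr h) = 1/(2π·0.148·16.0) = 0.06721 m·K/W
ΣR = 1.077×10^-4 + 0.9503 + 0.06721 = 1.018 m·K/W
Q' = ΔT/ΣR = (309 °C − 24.2 °C)/1.018 = 280 W/m

Q' = 280 W/m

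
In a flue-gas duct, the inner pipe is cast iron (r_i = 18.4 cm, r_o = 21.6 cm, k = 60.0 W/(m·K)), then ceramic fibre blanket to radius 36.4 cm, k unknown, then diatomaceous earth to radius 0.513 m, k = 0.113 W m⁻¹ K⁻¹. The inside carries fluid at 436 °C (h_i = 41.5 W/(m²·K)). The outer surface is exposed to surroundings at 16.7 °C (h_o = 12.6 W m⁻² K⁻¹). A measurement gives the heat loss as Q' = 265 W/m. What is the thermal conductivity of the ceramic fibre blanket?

k = 0.0789 W/m·K

ΣR = ΔT/Q' = |436 − 16.7|/265 = 1.582 m·K/W
Known resistances:
  R'_conv,in = 1/(2πr h) = 1/(2π·0.184·41.5) = 0.02084 m·K/W
  R'_cast iron = ln(0.216/0.184)/(2πk) = 0.1603/(2π·60.0) = 4.253×10^-4 m·K/W
  R'_diatomaceous earth = ln(0.513/0.364)/(2πk) = 0.3431/(2π·0.113) = 0.4833 m·K/W
  R'_conv,out = 1/(2πr h) = 1/(2π·0.513·12.6) = 0.02462 m·K/W
R_ceramic fibre blanket = ΣR − ΣR_known = 1.582 − 0.5292 = 1.053 m·K/W
ln(r₂/r₁)/(2πk) = 1.053 ⇒ k = 0.5219/(2π·1.053) = 0.0789 W/m·K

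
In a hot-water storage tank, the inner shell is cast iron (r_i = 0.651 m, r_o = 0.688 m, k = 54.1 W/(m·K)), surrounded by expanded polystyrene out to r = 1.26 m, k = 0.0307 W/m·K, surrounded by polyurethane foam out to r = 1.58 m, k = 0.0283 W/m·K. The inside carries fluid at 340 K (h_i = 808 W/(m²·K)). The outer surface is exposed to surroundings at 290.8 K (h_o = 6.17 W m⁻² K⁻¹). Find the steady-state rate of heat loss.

Treat each layer as a resistance in series:
  R_conv,in = 1/(4πr²h) = 1/(4π·0.651²·808) = 2.324×10^-4 K/W
  R_cast iron = (1/0.651 − 1/0.688)/(4πk) = 0.08261/(4π·54.1) = 1.215×10^-4 K/W
  R_expanded polystyrene = (1/0.688 − 1/1.26)/(4πk) = 0.6598/(4π·0.0307) = 1.710 K/W
  R_polyurethane foam = (1/1.26 − 1/1.58)/(4πk) = 0.1607/(4π·0.0283) = 0.4520 K/W
  R_conv,out = 1/(4πr²h) = 1/(4π·1.58²·6.17) = 0.005166 K/W
ΣR = 2.324×10^-4 + 1.215×10^-4 + 1.710 + 0.4520 + 0.005166 = 2.168 K/W
Q = ΔT/ΣR = (340 K − 290.8 K)/2.168 = 22.7 W

Q = 22.7 W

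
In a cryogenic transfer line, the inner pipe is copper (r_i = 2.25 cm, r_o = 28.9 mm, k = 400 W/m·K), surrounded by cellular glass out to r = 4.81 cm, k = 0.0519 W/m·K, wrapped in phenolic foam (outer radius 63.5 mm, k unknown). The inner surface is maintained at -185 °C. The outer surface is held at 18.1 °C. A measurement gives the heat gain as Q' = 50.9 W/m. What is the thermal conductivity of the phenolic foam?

k = 0.0182 W/m·K

ΣR = ΔT/Q' = |-185 − 18.1|/50.9 = 3.990 m·K/W
Known resistances:
  R'_copper = ln(0.0289/0.0225)/(2πk) = 0.2503/(2π·400) = 9.960×10^-5 m·K/W
  R'_cellular glass = ln(0.0481/0.0289)/(2πk) = 0.5094/(2π·0.0519) = 1.562 m·K/W
R_phenolic foam = ΣR − ΣR_known = 3.990 − 1.562 = 2.428 m·K/W
ln(r₂/r₁)/(2πk) = 2.428 ⇒ k = 0.2778/(2π·2.428) = 0.0182 W/m·K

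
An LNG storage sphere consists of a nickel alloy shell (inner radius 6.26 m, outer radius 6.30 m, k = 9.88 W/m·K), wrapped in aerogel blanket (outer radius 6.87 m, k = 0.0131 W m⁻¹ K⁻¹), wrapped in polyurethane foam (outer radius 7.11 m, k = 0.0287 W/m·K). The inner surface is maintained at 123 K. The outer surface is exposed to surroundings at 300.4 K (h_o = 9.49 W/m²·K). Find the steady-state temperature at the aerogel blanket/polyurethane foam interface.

Resistance network (inner→outer):
  R_nickel alloy = (1/6.26 − 1/6.30)/(4πk) = 0.001014/(4π·9.88) = 8.169×10^-6 K/W
  R_aerogel blanket = (1/6.30 − 1/6.87)/(4πk) = 0.01317/(4π·0.0131) = 0.08000 K/W
  R_polyurethane foam = (1/6.87 − 1/7.11)/(4πk) = 0.004913/(4π·0.0287) = 0.01362 K/W
  R_conv,out = 1/(4πr²h) = 1/(4π·7.11²·9.49) = 1.659×10^-4 K/W
ΣR = 8.169×10^-6 + 0.08000 + 0.01362 + 1.659×10^-4 = 0.09379 K/W
Q = ΔT/ΣR = (123 K − 300.4 K)/0.09379 = -1891 W
From the inner boundary to the aerogel blanket/polyurethane foam interface, ΣR_partial = 0.08001 K/W.
T_interface = T_in − Q·ΣR_partial = 123 K − (-1891)(0.08001) = 274.3 K

T = 274.3 K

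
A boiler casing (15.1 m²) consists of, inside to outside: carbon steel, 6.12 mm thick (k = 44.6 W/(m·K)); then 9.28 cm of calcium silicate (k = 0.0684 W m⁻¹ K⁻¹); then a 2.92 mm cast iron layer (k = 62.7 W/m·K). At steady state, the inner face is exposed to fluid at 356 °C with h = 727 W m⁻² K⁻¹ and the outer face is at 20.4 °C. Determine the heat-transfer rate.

Q = 3.73 kW

Series thermal resistances, inner to outer:
  R_conv,in = 1/(hA) = 1/(727·15.1) = 9.109×10^-5 K/W
  R_carbon steel = L/(kA) = 0.00612/(44.6·15.1) = 9.087×10^-6 K/W
  R_calcium silicate = L/(kA) = 0.0928/(0.0684·15.1) = 0.08985 K/W
  R_cast iron = L/(kA) = 0.00292/(62.7·15.1) = 3.084×10^-6 K/W
ΣR = 9.109×10^-5 + 9.087×10^-6 + 0.08985 + 3.084×10^-6 = 0.08995 K/W
Q = ΔT/ΣR = (356 °C − 20.4 °C)/0.08995 = 3730 W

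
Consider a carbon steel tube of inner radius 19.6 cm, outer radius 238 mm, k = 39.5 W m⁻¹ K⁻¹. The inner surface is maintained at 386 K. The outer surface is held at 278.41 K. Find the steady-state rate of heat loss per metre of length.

Q' = 2πk·ΔT/ln(r₂/r₁) = 2π × 39.5 × 107.59 / ln(0.238/0.196) = 1.38×10^5 W/m

Q' = 138 kW/m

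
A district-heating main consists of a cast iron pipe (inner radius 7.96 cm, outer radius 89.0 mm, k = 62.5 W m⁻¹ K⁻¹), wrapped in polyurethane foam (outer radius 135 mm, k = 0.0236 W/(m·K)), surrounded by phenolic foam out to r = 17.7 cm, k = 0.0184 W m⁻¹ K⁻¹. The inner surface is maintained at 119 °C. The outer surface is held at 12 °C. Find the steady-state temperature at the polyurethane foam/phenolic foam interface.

T = 60.7 °C

Treat each layer as a resistance in series:
  R'_cast iron = ln(0.0890/0.0796)/(2πk) = 0.1116/(2π·62.5) = 2.842×10^-4 m·K/W
  R'_polyurethane foam = ln(0.135/0.0890)/(2πk) = 0.4166/(2π·0.0236) = 2.810 m·K/W
  R'_phenolic foam = ln(0.177/0.135)/(2πk) = 0.2709/(2π·0.0184) = 2.343 m·K/W
ΣR = 2.842×10^-4 + 2.810 + 2.343 = 5.153 m·K/W
Q' = ΔT/ΣR = (119 °C − 12 °C)/5.153 = 20.76 W/m
From the inner boundary to the polyurethane foam/phenolic foam interface, ΣR_partial = 2.810 m·K/W.
T_interface = T_in − Q'·ΣR_partial = 119 °C − (20.76)(2.810) = 60.7 °C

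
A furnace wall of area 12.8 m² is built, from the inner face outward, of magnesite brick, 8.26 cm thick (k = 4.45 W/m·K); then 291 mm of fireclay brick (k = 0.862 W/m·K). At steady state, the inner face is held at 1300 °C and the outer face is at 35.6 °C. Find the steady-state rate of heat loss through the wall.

Resistance network (inner→outer):
  R_magnesite brick = L/(kA) = 0.0826/(4.45·12.8) = 0.001450 K/W
  R_fireclay brick = L/(kA) = 0.291/(0.862·12.8) = 0.02637 K/W
ΣR = 0.001450 + 0.02637 = 0.02782 K/W
Q = ΔT/ΣR = (1300 °C − 35.6 °C)/0.02782 = 45400 W

Q = 45400 W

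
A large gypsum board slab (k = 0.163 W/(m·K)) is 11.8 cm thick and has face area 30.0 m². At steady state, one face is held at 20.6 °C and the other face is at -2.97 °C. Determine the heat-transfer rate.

Q = kA·ΔT/L = 0.163 × 30.0 × |20.6 °C − -2.97 °C| / 0.118 = 977 W

Q = 977 W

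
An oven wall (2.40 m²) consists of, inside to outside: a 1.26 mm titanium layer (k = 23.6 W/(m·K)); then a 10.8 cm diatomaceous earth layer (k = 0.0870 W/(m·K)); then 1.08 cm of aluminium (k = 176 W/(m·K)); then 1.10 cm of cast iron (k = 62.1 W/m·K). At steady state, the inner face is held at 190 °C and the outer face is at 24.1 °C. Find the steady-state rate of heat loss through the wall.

Treat each layer as a resistance in series:
  R_titanium = L/(kA) = 0.00126/(23.6·2.40) = 2.225×10^-5 K/W
  R_diatomaceous earth = L/(kA) = 0.108/(0.0870·2.40) = 0.5172 K/W
  R_aluminium = L/(kA) = 0.0108/(176·2.40) = 2.557×10^-5 K/W
  R_cast iron = L/(kA) = 0.0110/(62.1·2.40) = 7.381×10^-5 K/W
ΣR = 2.225×10^-5 + 0.5172 + 2.557×10^-5 + 7.381×10^-5 = 0.5173 K/W
Q = ΔT/ΣR = (190 °C − 24.1 °C)/0.5173 = 321 W

Q = 321 W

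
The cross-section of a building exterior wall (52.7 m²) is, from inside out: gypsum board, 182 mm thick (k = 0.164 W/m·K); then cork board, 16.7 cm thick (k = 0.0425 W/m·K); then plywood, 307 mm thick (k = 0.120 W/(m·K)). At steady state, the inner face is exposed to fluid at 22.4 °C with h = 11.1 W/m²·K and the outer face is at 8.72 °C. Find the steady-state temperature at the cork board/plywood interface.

T = 13.3 °C

Resistance network (inner→outer):
  R_conv,in = 1/(hA) = 1/(11.1·52.7) = 0.001709 K/W
  R_gypsum board = L/(kA) = 0.182/(0.164·52.7) = 0.02106 K/W
  R_cork board = L/(kA) = 0.167/(0.0425·52.7) = 0.07456 K/W
  R_plywood = L/(kA) = 0.307/(0.120·52.7) = 0.04855 K/W
ΣR = 0.001709 + 0.02106 + 0.07456 + 0.04855 = 0.1459 K/W
Q = ΔT/ΣR = (22.4 °C − 8.72 °C)/0.1459 = 93.76 W
From the inner boundary to the cork board/plywood interface, ΣR_partial = 0.09733 K/W.
T_interface = T_in − Q·ΣR_partial = 22.4 °C − (93.76)(0.09733) = 13.3 °C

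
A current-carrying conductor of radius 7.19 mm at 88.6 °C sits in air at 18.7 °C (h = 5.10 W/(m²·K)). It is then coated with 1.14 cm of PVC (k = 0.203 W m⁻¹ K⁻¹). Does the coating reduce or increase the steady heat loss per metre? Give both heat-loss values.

Critical radius for a cylinder: r_cr = k/h = 0.0398 m = 3.98 cm.
Outer radius after coating: r₂ = 0.00719 + 0.0114 = 0.01859 m.
Since r₁ < r_cr and r₂ ≤ r_cr, the coating moves toward the maximum at r_cr — heat loss rises.
Bare: R = 1/(2πr₁h) = 4.340 m·K/W; Q = 69.9/4.340 = 16.1 W/m.
Coated: R = R_cond + R_conv = 2.423 m·K/W; Q = 69.9/2.423 = 28.8 W/m.

increases: 16.1 → 28.8 W/m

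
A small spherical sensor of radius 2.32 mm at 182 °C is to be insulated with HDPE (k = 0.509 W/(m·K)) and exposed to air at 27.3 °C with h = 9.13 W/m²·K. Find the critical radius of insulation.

r_cr = 11.2 cm

For a sphere, r_cr = 2k_ins/h = 2·0.509/9.13 = 0.112 m = 11.2 cm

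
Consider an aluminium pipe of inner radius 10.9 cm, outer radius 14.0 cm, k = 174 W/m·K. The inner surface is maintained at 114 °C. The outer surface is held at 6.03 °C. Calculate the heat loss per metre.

Q' = 472 kW/m

Q' = 2πk·ΔT/ln(r₂/r₁) = 2π × 174 × 107.97 / ln(0.140/0.109) = 4.72×10^5 W/m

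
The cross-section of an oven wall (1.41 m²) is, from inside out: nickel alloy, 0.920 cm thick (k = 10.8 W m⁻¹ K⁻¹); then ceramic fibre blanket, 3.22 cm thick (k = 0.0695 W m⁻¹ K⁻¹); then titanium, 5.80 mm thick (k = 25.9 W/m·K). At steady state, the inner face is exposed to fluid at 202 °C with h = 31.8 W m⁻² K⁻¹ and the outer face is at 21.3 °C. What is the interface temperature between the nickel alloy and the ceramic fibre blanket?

T = 190 °C

Series thermal resistances, inner to outer:
  R_conv,in = 1/(hA) = 1/(31.8·1.41) = 0.02230 K/W
  R_nickel alloy = L/(kA) = 0.00920/(10.8·1.41) = 6.042×10^-4 K/W
  R_ceramic fibre blanket = L/(kA) = 0.0322/(0.0695·1.41) = 0.3286 K/W
  R_titanium = L/(kA) = 0.00580/(25.9·1.41) = 1.588×10^-4 K/W
ΣR = 0.02230 + 6.042×10^-4 + 0.3286 + 1.588×10^-4 = 0.3517 K/W
Q = ΔT/ΣR = (202 °C − 21.3 °C)/0.3517 = 513.8 W
From the inner boundary to the nickel alloy/ceramic fibre blanket interface, ΣR_partial = 0.02290 K/W.
T_interface = T_in − Q·ΣR_partial = 202 °C − (513.8)(0.02290) = 190 °C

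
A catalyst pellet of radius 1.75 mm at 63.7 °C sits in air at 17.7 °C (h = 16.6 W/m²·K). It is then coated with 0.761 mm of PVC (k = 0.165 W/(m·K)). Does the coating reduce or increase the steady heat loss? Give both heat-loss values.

increases: 0.0294 → 0.0545 W

Critical radius for a sphere: r_cr = 2k/h = 0.0199 m = 1.99 cm.
Outer radius after coating: r₂ = 0.00175 + 7.61×10^-4 = 0.002511 m.
Since r₁ < r_cr and r₂ ≤ r_cr, the coating moves toward the maximum at r_cr — heat loss rises.
Bare: R = 1/(4πr₁²h) = 1565 K/W; Q = 46/1565 = 0.0294 W.
Coated: R = R_cond + R_conv = 843.8 K/W; Q = 46/843.8 = 0.0545 W.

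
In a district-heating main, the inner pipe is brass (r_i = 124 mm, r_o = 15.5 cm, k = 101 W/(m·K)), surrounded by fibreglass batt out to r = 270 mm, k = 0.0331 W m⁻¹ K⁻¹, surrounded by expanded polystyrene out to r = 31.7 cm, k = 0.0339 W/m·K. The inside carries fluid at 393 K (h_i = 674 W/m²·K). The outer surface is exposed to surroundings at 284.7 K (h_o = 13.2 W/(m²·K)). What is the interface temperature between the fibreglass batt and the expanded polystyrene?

Series thermal resistances, inner to outer:
  R'_conv,in = 1/(2πr h) = 1/(2π·0.124·674) = 0.001904 m·K/W
  R'_brass = ln(0.155/0.124)/(2πk) = 0.2231/(2π·101) = 3.516×10^-4 m·K/W
  R'_fibreglass batt = ln(0.270/0.155)/(2πk) = 0.5550/(2π·0.0331) = 2.669 m·K/W
  R'_expanded polystyrene = ln(0.317/0.270)/(2πk) = 0.1605/(2π·0.0339) = 0.7534 m·K/W
  R'_conv,out = 1/(2πr h) = 1/(2π·0.317·13.2) = 0.03804 m·K/W
ΣR = 0.001904 + 3.516×10^-4 + 2.669 + 0.7534 + 0.03804 = 3.463 m·K/W
Q' = ΔT/ΣR = (393 K − 284.7 K)/3.463 = 31.27 W/m
From the inner boundary to the fibreglass batt/expanded polystyrene interface, ΣR_partial = 2.671 m·K/W.
T_interface = T_in − Q'·ΣR_partial = 393 K − (31.27)(2.671) = 309.5 K

T = 309.5 K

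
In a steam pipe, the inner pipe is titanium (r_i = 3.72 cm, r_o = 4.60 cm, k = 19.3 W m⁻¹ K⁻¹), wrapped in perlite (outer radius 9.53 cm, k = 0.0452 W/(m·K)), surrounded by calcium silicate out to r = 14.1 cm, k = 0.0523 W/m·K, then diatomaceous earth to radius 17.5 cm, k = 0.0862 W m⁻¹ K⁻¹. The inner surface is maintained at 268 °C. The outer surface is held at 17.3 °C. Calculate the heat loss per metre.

Treat each layer as a resistance in series:
  R'_titanium = ln(0.0460/0.0372)/(2πk) = 0.2123/(2π·19.3) = 0.001751 m·K/W
  R'_perlite = ln(0.0953/0.0460)/(2πk) = 0.7284/(2π·0.0452) = 2.565 m·K/W
  R'_calcium silicate = ln(0.141/0.0953)/(2πk) = 0.3917/(2π·0.0523) = 1.192 m·K/W
  R'_diatomaceous earth = ln(0.175/0.141)/(2πk) = 0.2160/(2π·0.0862) = 0.3989 m·K/W
ΣR = 0.001751 + 2.565 + 1.192 + 0.3989 = 4.158 m·K/W
Q' = ΔT/ΣR = (268 °C − 17.3 °C)/4.158 = 60.3 W/m

Q' = 60.3 W/m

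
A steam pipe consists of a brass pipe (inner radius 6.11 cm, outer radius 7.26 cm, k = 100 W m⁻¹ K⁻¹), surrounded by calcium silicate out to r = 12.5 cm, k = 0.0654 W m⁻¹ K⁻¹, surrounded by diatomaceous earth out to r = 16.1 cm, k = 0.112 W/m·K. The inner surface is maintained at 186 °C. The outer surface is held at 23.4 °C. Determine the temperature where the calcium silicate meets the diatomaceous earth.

T = 58.2 °C

Series thermal resistances, inner to outer:
  R'_brass = ln(0.0726/0.0611)/(2πk) = 0.1725/(2π·100) = 2.745×10^-4 m·K/W
  R'_calcium silicate = ln(0.125/0.0726)/(2πk) = 0.5433/(2π·0.0654) = 1.322 m·K/W
  R'_diatomaceous earth = ln(0.161/0.125)/(2πk) = 0.2531/(2π·0.112) = 0.3596 m·K/W
ΣR = 2.745×10^-4 + 1.322 + 0.3596 = 1.682 m·K/W
Q' = ΔT/ΣR = (186 °C − 23.4 °C)/1.682 = 96.67 W/m
From the inner boundary to the calcium silicate/diatomaceous earth interface, ΣR_partial = 1.322 m·K/W.
T_interface = T_in − Q'·ΣR_partial = 186 °C − (96.67)(1.322) = 58.2 °C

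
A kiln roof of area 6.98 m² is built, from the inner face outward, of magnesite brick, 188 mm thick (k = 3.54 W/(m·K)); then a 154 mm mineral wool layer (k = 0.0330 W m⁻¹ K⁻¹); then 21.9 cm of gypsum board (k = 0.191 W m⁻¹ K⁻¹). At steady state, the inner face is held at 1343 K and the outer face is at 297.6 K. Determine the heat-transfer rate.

Q = 1240 W

Treat each layer as a resistance in series:
  R_magnesite brick = L/(kA) = 0.188/(3.54·6.98) = 0.007609 K/W
  R_mineral wool = L/(kA) = 0.154/(0.0330·6.98) = 0.6686 K/W
  R_gypsum board = L/(kA) = 0.219/(0.191·6.98) = 0.1643 K/W
ΣR = 0.007609 + 0.6686 + 0.1643 = 0.8405 K/W
Q = ΔT/ΣR = (1343 K − 297.6 K)/0.8405 = 1240 W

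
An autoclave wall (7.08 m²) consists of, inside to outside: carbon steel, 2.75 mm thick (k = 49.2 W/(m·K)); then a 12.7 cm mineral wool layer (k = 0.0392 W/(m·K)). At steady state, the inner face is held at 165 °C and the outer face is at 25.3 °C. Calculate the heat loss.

Q = 305 W

Resistance network (inner→outer):
  R_carbon steel = L/(kA) = 0.00275/(49.2·7.08) = 7.895×10^-6 K/W
  R_mineral wool = L/(kA) = 0.127/(0.0392·7.08) = 0.4576 K/W
ΣR = 7.895×10^-6 + 0.4576 = 0.4576 K/W
Q = ΔT/ΣR = (165 °C − 25.3 °C)/0.4576 = 305 W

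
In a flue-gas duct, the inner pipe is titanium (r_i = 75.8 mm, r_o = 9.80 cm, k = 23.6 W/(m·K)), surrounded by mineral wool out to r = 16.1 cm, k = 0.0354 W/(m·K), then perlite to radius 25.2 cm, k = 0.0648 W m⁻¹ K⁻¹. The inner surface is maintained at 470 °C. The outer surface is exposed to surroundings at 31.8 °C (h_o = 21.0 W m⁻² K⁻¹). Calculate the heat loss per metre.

Q' = 130 W/m

Resistance network (inner→outer):
  R'_titanium = ln(0.0980/0.0758)/(2πk) = 0.2569/(2π·23.6) = 0.001732 m·K/W
  R'_mineral wool = ln(0.161/0.0980)/(2πk) = 0.4964/(2π·0.0354) = 2.232 m·K/W
  R'_perlite = ln(0.252/0.161)/(2πk) = 0.4480/(2π·0.0648) = 1.100 m·K/W
  R'_conv,out = 1/(2πr h) = 1/(2π·0.252·21.0) = 0.03007 m·K/W
ΣR = 0.001732 + 2.232 + 1.100 + 0.03007 = 3.364 m·K/W
Q' = ΔT/ΣR = (470 °C − 31.8 °C)/3.364 = 130 W/m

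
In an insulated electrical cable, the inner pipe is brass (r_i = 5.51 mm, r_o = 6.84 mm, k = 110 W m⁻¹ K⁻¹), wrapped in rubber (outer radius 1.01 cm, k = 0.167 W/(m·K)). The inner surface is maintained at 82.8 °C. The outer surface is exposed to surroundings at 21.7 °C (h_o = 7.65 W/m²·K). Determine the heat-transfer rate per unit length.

Resistance network (inner→outer):
  R'_brass = ln(0.00684/0.00551)/(2πk) = 0.2162/(2π·110) = 3.128×10^-4 m·K/W
  R'_rubber = ln(0.0101/0.00684)/(2πk) = 0.3897/(2π·0.167) = 0.3714 m·K/W
  R'_conv,out = 1/(2πr h) = 1/(2π·0.0101·7.65) = 2.060 m·K/W
ΣR = 3.128×10^-4 + 0.3714 + 2.060 = 2.432 m·K/W
Q' = ΔT/ΣR = (82.8 °C − 21.7 °C)/2.432 = 25.1 W/m

Q' = 25.1 W/m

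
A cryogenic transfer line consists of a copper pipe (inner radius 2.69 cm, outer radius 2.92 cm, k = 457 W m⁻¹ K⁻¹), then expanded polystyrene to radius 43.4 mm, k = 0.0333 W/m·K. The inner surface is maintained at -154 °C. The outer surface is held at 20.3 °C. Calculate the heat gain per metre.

Treat each layer as a resistance in series:
  R'_copper = ln(0.0292/0.0269)/(2πk) = 0.08204/(2π·457) = 2.857×10^-5 m·K/W
  R'_expanded polystyrene = ln(0.0434/0.0292)/(2πk) = 0.3963/(2π·0.0333) = 1.894 m·K/W
ΣR = 2.857×10^-5 + 1.894 = 1.894 m·K/W
Q' = ΔT/ΣR = (-154 °C − 20.3 °C)/1.894 = -92.0 W/m
(Negative Q' ⇒ heat flows inward; heat gain = 92.0 W/m.)

Q' = 92.0 W/m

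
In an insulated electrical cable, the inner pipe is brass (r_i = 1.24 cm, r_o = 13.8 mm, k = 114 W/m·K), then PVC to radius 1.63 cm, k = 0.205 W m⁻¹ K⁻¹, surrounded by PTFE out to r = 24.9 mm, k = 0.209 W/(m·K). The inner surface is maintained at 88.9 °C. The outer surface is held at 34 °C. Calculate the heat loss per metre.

Resistance network (inner→outer):
  R'_brass = ln(0.0138/0.0124)/(2πk) = 0.1070/(2π·114) = 1.493×10^-4 m·K/W
  R'_PVC = ln(0.0163/0.0138)/(2πk) = 0.1665/(2π·0.205) = 0.1293 m·K/W
  R'_PTFE = ln(0.0249/0.0163)/(2πk) = 0.4237/(2π·0.209) = 0.3227 m·K/W
ΣR = 1.493×10^-4 + 0.1293 + 0.3227 = 0.4521 m·K/W
Q' = ΔT/ΣR = (88.9 °C − 34 °C)/0.4521 = 121 W/m

Q' = 121 W/m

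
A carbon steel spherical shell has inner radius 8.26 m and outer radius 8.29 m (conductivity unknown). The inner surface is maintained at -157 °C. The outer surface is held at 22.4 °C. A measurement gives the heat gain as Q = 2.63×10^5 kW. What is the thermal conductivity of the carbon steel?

ΣR = ΔT/Q = |-157 − 22.4|/2.63×10^8 = 6.821×10^-7 K/W
(1/r₁−1/r₂)/(4πk) = 6.821×10^-7 ⇒ k = 4.381×10^-4/(4π·6.821×10^-7) = 51.1 W/m·K

k = 51.1 W/m·K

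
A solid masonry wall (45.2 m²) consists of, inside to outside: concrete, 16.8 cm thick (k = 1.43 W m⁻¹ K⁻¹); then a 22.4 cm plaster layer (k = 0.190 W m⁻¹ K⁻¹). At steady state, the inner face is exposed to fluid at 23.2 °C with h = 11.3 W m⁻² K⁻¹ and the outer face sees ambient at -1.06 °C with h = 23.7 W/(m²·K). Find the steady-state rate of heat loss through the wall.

Q = 768 W

Resistance network (inner→outer):
  R_conv,in = 1/(hA) = 1/(11.3·45.2) = 0.001958 K/W
  R_concrete = L/(kA) = 0.168/(1.43·45.2) = 0.002599 K/W
  R_plaster = L/(kA) = 0.224/(0.190·45.2) = 0.02608 K/W
  R_conv,out = 1/(hA) = 1/(23.7·45.2) = 9.335×10^-4 K/W
ΣR = 0.001958 + 0.002599 + 0.02608 + 9.335×10^-4 = 0.03157 K/W
Q = ΔT/ΣR = (23.2 °C − -1.06 °C)/0.03157 = 768 W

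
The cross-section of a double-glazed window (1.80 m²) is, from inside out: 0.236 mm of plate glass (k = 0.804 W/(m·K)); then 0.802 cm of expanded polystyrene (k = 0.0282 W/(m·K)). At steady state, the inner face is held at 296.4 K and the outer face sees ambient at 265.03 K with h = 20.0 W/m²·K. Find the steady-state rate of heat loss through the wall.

Treat each layer as a resistance in series:
  R_plate glass = L/(kA) = 2.36×10^-4/(0.804·1.80) = 1.631×10^-4 K/W
  R_expanded polystyrene = L/(kA) = 0.00802/(0.0282·1.80) = 0.1580 K/W
  R_conv,out = 1/(hA) = 1/(20.0·1.80) = 0.02778 K/W
ΣR = 1.631×10^-4 + 0.1580 + 0.02778 = 0.1859 K/W
Q = ΔT/ΣR = (296.4 K − 265.03 K)/0.1859 = 169 W

Q = 169 W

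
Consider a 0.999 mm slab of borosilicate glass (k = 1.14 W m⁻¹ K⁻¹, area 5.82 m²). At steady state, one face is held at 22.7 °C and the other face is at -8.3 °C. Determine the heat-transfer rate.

Q = kA·ΔT/L = 1.14 × 5.82 × |22.7 °C − -8.3 °C| / 9.99×10^-4 = 2.06×10^5 W

Q = 206 kW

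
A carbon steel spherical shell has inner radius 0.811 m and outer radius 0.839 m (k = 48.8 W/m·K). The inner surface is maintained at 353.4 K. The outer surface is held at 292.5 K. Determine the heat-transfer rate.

Q = 4πk·ΔT/(1/r₁ − 1/r₂) = 4π × 48.8 × 60.9 / (1/0.811 − 1/0.839) = 9.08×10^5 W

Q = 9.08×10^5 W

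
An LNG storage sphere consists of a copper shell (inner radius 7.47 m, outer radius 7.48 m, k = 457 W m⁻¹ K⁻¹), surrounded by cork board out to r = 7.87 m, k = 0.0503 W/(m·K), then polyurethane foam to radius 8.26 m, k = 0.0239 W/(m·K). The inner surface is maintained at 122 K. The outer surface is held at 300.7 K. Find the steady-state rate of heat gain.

Q = 5870 W

Series thermal resistances, inner to outer:
  R_copper = (1/7.47 − 1/7.48)/(4πk) = 1.790×10^-4/(4π·457) = 3.116×10^-8 K/W
  R_cork board = (1/7.48 − 1/7.87)/(4πk) = 0.006625/(4π·0.0503) = 0.01048 K/W
  R_polyurethane foam = (1/7.87 − 1/8.26)/(4πk) = 0.005999/(4π·0.0239) = 0.01998 K/W
ΣR = 3.116×10^-8 + 0.01048 + 0.01998 = 0.03046 K/W
Q = ΔT/ΣR = (122 K − 300.7 K)/0.03046 = -5870 W
(Negative Q ⇒ heat flows inward; heat gain = 5870 W.)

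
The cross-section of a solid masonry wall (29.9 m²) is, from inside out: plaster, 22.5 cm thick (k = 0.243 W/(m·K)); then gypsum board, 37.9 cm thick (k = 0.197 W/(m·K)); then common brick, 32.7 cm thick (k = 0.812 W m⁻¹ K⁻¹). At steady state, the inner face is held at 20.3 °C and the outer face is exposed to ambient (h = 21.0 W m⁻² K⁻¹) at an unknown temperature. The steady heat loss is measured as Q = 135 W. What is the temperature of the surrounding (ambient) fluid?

T_out = 5.40 °C

Series resistances:
  R_plaster = L/(kA) = 0.225/(0.243·29.9) = 0.03097 K/W
  R_gypsum board = L/(kA) = 0.379/(0.197·29.9) = 0.06434 K/W
  R_common brick = L/(kA) = 0.327/(0.812·29.9) = 0.01347 K/W
  R_conv,out = 1/(hA) = 1/(21.0·29.9) = 0.001593 K/W
ΣR = 0.1104 K/W
ΔT = Q·ΣR = 135 × 0.1104 = 14.90 K
Heat flows outward, so T_out = T_in − ΔT = 20.3 − 14.90 = 5.40 °C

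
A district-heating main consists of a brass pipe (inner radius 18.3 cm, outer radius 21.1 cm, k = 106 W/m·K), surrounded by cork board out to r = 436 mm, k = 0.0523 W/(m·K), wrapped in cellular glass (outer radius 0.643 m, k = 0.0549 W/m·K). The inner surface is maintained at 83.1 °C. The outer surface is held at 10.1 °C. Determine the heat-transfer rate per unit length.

Q' = 21.9 W/m

Treat each layer as a resistance in series:
  R'_brass = ln(0.211/0.183)/(2πk) = 0.1424/(2π·106) = 2.138×10^-4 m·K/W
  R'_cork board = ln(0.436/0.211)/(2πk) = 0.7258/(2π·0.0523) = 2.209 m·K/W
  R'_cellular glass = ln(0.643/0.436)/(2πk) = 0.3885/(2π·0.0549) = 1.126 m·K/W
ΣR = 2.138×10^-4 + 2.209 + 1.126 = 3.335 m·K/W
Q' = ΔT/ΣR = (83.1 °C − 10.1 °C)/3.335 = 21.9 W/m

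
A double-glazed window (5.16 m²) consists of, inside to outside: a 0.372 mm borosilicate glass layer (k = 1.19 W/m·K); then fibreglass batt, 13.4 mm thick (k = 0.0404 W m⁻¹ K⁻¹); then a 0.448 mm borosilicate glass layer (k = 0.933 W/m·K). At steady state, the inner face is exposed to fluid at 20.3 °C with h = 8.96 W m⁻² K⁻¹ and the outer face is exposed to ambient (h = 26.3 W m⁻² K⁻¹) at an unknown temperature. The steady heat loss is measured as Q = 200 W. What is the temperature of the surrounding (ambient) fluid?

T_out = 1.61 °C

Sum the resistances:
  R_conv,in = 1/(hA) = 1/(8.96·5.16) = 0.02163 K/W
  R_borosilicate glass = L/(kA) = 3.72×10^-4/(1.19·5.16) = 6.058×10^-5 K/W
  R_fibreglass batt = L/(kA) = 0.0134/(0.0404·5.16) = 0.06428 K/W
  R_borosilicate glass = L/(kA) = 4.48×10^-4/(0.933·5.16) = 9.306×10^-5 K/W
  R_conv,out = 1/(hA) = 1/(26.3·5.16) = 0.007369 K/W
ΣR = 0.09343 K/W
ΔT = Q·ΣR = 200 × 0.09343 = 18.69 K
Heat flows outward, so T_out = T_in − ΔT = 20.3 − 18.69 = 1.61 °C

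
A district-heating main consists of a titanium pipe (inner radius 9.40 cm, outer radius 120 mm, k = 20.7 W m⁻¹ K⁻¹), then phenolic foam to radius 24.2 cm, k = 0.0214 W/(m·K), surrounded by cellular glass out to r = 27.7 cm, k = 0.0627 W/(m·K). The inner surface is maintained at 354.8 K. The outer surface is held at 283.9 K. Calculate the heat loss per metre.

Resistance network (inner→outer):
  R'_titanium = ln(0.120/0.0940)/(2πk) = 0.2442/(2π·20.7) = 0.001878 m·K/W
  R'_phenolic foam = ln(0.242/0.120)/(2πk) = 0.7014/(2π·0.0214) = 5.217 m·K/W
  R'_cellular glass = ln(0.277/0.242)/(2πk) = 0.1351/(2π·0.0627) = 0.3429 m·K/W
ΣR = 0.001878 + 5.217 + 0.3429 = 5.562 m·K/W
Q' = ΔT/ΣR = (354.8 K − 283.9 K)/5.562 = 12.7 W/m

Q' = 12.7 W/m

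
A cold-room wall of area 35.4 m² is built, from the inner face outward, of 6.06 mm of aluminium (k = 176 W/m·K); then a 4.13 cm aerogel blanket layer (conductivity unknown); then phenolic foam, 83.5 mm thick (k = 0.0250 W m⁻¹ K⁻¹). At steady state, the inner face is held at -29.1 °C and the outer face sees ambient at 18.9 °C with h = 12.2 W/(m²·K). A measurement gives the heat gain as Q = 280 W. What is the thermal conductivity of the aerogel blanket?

ΣR = ΔT/Q = |-29.1 − 18.9|/280 = 0.1714 K/W
Known resistances:
  R_aluminium = L/(kA) = 0.00606/(176·35.4) = 9.727×10^-7 K/W
  R_phenolic foam = L/(kA) = 0.0835/(0.0250·35.4) = 0.09435 K/W
  R_conv,out = 1/(hA) = 1/(12.2·35.4) = 0.002315 K/W
R_aerogel blanket = ΣR − ΣR_known = 0.1714 − 0.09667 = 0.07473 K/W
L/(kA) = 0.07473 ⇒ k = 0.0413/(0.07473·35.4) = 0.0156 W/m·K

k = 0.0156 W/m·K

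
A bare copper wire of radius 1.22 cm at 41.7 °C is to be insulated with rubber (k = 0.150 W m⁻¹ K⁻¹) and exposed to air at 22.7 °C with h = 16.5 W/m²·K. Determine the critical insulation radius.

r_cr = 0.909 cm

For a cylinder, r_cr = k_ins/h = 0.150/16.5 = 0.00909 m = 0.909 cm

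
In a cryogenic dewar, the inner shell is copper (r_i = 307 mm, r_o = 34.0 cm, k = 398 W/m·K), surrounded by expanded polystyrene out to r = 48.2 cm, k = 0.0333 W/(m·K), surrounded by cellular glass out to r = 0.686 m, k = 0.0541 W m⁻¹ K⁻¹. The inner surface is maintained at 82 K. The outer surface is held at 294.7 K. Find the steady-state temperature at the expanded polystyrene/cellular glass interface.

T = 229.9 K

Series thermal resistances, inner to outer:
  R_copper = (1/0.307 − 1/0.340)/(4πk) = 0.3162/(4π·398) = 6.321×10^-5 K/W
  R_expanded polystyrene = (1/0.340 − 1/0.482)/(4πk) = 0.8665/(4π·0.0333) = 2.071 K/W
  R_cellular glass = (1/0.482 − 1/0.686)/(4πk) = 0.6170/(4π·0.0541) = 0.9075 K/W
ΣR = 6.321×10^-5 + 2.071 + 0.9075 = 2.979 K/W
Q = ΔT/ΣR = (82 K − 294.7 K)/2.979 = -71.40 W
From the inner boundary to the expanded polystyrene/cellular glass interface, ΣR_partial = 2.071 K/W.
T_interface = T_in − Q·ΣR_partial = 82 K − (-71.40)(2.071) = 229.9 K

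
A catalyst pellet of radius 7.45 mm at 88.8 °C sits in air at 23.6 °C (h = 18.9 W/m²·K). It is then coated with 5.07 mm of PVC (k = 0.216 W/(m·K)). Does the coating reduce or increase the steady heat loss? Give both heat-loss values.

Critical radius for a sphere: r_cr = 2k/h = 0.0229 m = 2.29 cm.
Outer radius after coating: r₂ = 0.00745 + 0.00507 = 0.01252 m.
Since r₁ < r_cr and r₂ ≤ r_cr, the coating moves toward the maximum at r_cr — heat loss rises.
Bare: R = 1/(4πr₁²h) = 75.86 K/W; Q = 65.2/75.86 = 0.859 W.
Coated: R = R_cond + R_conv = 46.89 K/W; Q = 65.2/46.89 = 1.39 W.

increases: 0.859 → 1.39 W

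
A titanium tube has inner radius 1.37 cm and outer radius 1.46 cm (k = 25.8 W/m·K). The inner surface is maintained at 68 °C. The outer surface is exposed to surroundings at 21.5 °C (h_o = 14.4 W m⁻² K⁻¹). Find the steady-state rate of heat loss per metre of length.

Series thermal resistances, inner to outer:
  R'_titanium = ln(0.0146/0.0137)/(2πk) = 0.06363/(2π·25.8) = 3.925×10^-4 m·K/W
  R'_conv,out = 1/(2πr h) = 1/(2π·0.0146·14.4) = 0.7570 m·K/W
ΣR = 3.925×10^-4 + 0.7570 = 0.7574 m·K/W
Q' = ΔT/ΣR = (68 °C − 21.5 °C)/0.7574 = 61.4 W/m

Q' = 61.4 W/m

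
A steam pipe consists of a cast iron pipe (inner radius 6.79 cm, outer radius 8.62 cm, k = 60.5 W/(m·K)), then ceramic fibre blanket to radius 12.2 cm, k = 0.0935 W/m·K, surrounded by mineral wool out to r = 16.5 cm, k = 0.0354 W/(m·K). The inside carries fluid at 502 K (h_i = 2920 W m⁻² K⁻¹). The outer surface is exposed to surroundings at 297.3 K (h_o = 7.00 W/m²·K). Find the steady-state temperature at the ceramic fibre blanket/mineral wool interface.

Treat each layer as a resistance in series:
  R'_conv,in = 1/(2πr h) = 1/(2π·0.0679·2920) = 8.027×10^-4 m·K/W
  R'_cast iron = ln(0.0862/0.0679)/(2πk) = 0.2386/(2π·60.5) = 6.278×10^-4 m·K/W
  R'_ceramic fibre blanket = ln(0.122/0.0862)/(2πk) = 0.3474/(2π·0.0935) = 0.5913 m·K/W
  R'_mineral wool = ln(0.165/0.122)/(2πk) = 0.3019/(2π·0.0354) = 1.357 m·K/W
  R'_conv,out = 1/(2πr h) = 1/(2π·0.165·7.00) = 0.1378 m·K/W
ΣR = 8.027×10^-4 + 6.278×10^-4 + 0.5913 + 1.357 + 0.1378 = 2.088 m·K/W
Q' = ΔT/ΣR = (502 K − 297.3 K)/2.088 = 98.04 W/m
From the inner boundary to the ceramic fibre blanket/mineral wool interface, ΣR_partial = 0.5927 m·K/W.
T_interface = T_in − Q'·ΣR_partial = 502 K − (98.04)(0.5927) = 444 K

T = 444 K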